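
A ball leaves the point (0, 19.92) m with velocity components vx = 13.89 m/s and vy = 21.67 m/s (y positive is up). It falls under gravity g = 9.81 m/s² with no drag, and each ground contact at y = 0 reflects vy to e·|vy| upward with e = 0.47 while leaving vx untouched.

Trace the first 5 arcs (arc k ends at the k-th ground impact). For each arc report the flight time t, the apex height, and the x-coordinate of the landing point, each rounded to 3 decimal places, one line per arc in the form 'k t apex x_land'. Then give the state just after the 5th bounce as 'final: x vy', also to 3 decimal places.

1 5.199 43.854 72.215
2 2.811 9.687 111.256
3 1.321 2.140 129.605
4 0.621 0.473 138.229
5 0.292 0.104 142.282
final: 142.282 0.673

Arc 1: start y=19.920, vy=21.670 → t=5.199, apex=43.854, x_land=72.215, impact vy=-29.333
  bounce: vy ← 0.47·29.333 = 13.786
Arc 2: start y=0.000, vy=13.786 → t=2.811, apex=9.687, x_land=111.256, impact vy=-13.786
  bounce: vy ← 0.47·13.786 = 6.480
Arc 3: start y=0.000, vy=6.480 → t=1.321, apex=2.140, x_land=129.605, impact vy=-6.480
  bounce: vy ← 0.47·6.480 = 3.045
Arc 4: start y=0.000, vy=3.045 → t=0.621, apex=0.473, x_land=138.229, impact vy=-3.045
  bounce: vy ← 0.47·3.045 = 1.431
Arc 5: start y=0.000, vy=1.431 → t=0.292, apex=0.104, x_land=142.282, impact vy=-1.431
  bounce: vy ← 0.47·1.431 = 0.673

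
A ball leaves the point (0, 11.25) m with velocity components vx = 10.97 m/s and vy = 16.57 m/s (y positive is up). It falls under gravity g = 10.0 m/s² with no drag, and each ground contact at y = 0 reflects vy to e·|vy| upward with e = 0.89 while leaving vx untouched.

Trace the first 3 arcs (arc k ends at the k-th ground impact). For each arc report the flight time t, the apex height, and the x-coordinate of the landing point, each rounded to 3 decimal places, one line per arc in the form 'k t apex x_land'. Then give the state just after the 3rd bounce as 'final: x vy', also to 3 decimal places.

1 3.892 24.978 42.696
2 3.978 19.785 86.340
3 3.541 15.672 125.183
final: 125.183 15.757

Arc 1: start y=11.250, vy=16.570 → t=3.892, apex=24.978, x_land=42.696, impact vy=-22.351
  bounce: vy ← 0.89·22.351 = 19.892
Arc 2: start y=0.000, vy=19.892 → t=3.978, apex=19.785, x_land=86.340, impact vy=-19.892
  bounce: vy ← 0.89·19.892 = 17.704
Arc 3: start y=0.000, vy=17.704 → t=3.541, apex=15.672, x_land=125.183, impact vy=-17.704
  bounce: vy ← 0.89·17.704 = 15.757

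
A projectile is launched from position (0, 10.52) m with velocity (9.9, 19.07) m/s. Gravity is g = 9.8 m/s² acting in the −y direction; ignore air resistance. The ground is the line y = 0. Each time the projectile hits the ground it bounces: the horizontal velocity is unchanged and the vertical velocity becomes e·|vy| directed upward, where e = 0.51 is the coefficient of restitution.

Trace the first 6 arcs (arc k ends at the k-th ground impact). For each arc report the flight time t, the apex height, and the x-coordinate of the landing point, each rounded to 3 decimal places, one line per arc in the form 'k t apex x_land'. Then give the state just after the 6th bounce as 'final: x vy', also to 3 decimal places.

1 4.382 29.074 43.380
2 2.485 7.562 67.977
3 1.267 1.967 80.522
4 0.646 0.512 86.920
5 0.330 0.133 90.183
6 0.168 0.035 91.847
final: 91.847 0.420

Arc 1: start y=10.520, vy=19.070 → t=4.382, apex=29.074, x_land=43.380, impact vy=-23.872
  bounce: vy ← 0.51·23.872 = 12.175
Arc 2: start y=0.000, vy=12.175 → t=2.485, apex=7.562, x_land=67.977, impact vy=-12.175
  bounce: vy ← 0.51·12.175 = 6.209
Arc 3: start y=0.000, vy=6.209 → t=1.267, apex=1.967, x_land=80.522, impact vy=-6.209
  bounce: vy ← 0.51·6.209 = 3.167
Arc 4: start y=0.000, vy=3.167 → t=0.646, apex=0.512, x_land=86.920, impact vy=-3.167
  bounce: vy ← 0.51·3.167 = 1.615
Arc 5: start y=0.000, vy=1.615 → t=0.330, apex=0.133, x_land=90.183, impact vy=-1.615
  bounce: vy ← 0.51·1.615 = 0.824
Arc 6: start y=0.000, vy=0.824 → t=0.168, apex=0.035, x_land=91.847, impact vy=-0.824
  bounce: vy ← 0.51·0.824 = 0.420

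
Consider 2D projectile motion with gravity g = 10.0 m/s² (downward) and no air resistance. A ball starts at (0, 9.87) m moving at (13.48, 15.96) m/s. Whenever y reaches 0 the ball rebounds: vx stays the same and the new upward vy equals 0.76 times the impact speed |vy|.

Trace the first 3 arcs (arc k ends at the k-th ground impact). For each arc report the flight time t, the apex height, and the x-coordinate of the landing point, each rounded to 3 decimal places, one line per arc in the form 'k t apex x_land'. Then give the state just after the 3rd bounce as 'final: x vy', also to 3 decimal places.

1 3.722 22.606 50.177
2 3.232 13.057 93.744
3 2.456 7.542 126.855
final: 126.855 9.334

Arc 1: start y=9.870, vy=15.960 → t=3.722, apex=22.606, x_land=50.177, impact vy=-21.263
  bounce: vy ← 0.76·21.263 = 16.160
Arc 2: start y=0.000, vy=16.160 → t=3.232, apex=13.057, x_land=93.744, impact vy=-16.160
  bounce: vy ← 0.76·16.160 = 12.282
Arc 3: start y=0.000, vy=12.282 → t=2.456, apex=7.542, x_land=126.855, impact vy=-12.282
  bounce: vy ← 0.76·12.282 = 9.334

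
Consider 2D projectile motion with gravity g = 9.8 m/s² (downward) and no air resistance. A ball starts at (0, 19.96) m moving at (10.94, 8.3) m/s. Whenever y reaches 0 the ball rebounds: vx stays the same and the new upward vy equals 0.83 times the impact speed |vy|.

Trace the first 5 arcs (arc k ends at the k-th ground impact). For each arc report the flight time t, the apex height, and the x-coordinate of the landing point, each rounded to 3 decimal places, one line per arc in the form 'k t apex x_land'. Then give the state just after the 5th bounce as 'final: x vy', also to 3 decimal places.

Arc 1: start y=19.960, vy=8.300 → t=3.036, apex=23.475, x_land=33.211, impact vy=-21.450
  bounce: vy ← 0.83·21.450 = 17.804
Arc 2: start y=0.000, vy=17.804 → t=3.633, apex=16.172, x_land=72.960, impact vy=-17.804
  bounce: vy ← 0.83·17.804 = 14.777
Arc 3: start y=0.000, vy=14.777 → t=3.016, apex=11.141, x_land=105.952, impact vy=-14.777
  bounce: vy ← 0.83·14.777 = 12.265
Arc 4: start y=0.000, vy=12.265 → t=2.503, apex=7.675, x_land=133.335, impact vy=-12.265
  bounce: vy ← 0.83·12.265 = 10.180
Arc 5: start y=0.000, vy=10.180 → t=2.078, apex=5.287, x_land=156.063, impact vy=-10.180
  bounce: vy ← 0.83·10.180 = 8.449

1 3.036 23.475 33.211
2 3.633 16.172 72.960
3 3.016 11.141 105.952
4 2.503 7.675 133.335
5 2.078 5.287 156.063
final: 156.063 8.449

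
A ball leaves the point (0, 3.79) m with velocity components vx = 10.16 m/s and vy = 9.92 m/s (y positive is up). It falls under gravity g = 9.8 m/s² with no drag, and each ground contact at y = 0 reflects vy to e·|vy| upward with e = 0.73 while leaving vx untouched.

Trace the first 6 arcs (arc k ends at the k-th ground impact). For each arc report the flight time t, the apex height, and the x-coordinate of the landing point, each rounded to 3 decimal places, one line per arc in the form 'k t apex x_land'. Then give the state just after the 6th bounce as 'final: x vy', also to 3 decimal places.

Arc 1: start y=3.790, vy=9.920 → t=2.353, apex=8.811, x_land=23.908, impact vy=-13.141
  bounce: vy ← 0.73·13.141 = 9.593
Arc 2: start y=0.000, vy=9.593 → t=1.958, apex=4.695, x_land=43.799, impact vy=-9.593
  bounce: vy ← 0.73·9.593 = 7.003
Arc 3: start y=0.000, vy=7.003 → t=1.429, apex=2.502, x_land=58.320, impact vy=-7.003
  bounce: vy ← 0.73·7.003 = 5.112
Arc 4: start y=0.000, vy=5.112 → t=1.043, apex=1.333, x_land=68.919, impact vy=-5.112
  bounce: vy ← 0.73·5.112 = 3.732
Arc 5: start y=0.000, vy=3.732 → t=0.762, apex=0.711, x_land=76.657, impact vy=-3.732
  bounce: vy ← 0.73·3.732 = 2.724
Arc 6: start y=0.000, vy=2.724 → t=0.556, apex=0.379, x_land=82.306, impact vy=-2.724
  bounce: vy ← 0.73·2.724 = 1.989

1 2.353 8.811 23.908
2 1.958 4.695 43.799
3 1.429 2.502 58.320
4 1.043 1.333 68.919
5 0.762 0.711 76.657
6 0.556 0.379 82.306
final: 82.306 1.989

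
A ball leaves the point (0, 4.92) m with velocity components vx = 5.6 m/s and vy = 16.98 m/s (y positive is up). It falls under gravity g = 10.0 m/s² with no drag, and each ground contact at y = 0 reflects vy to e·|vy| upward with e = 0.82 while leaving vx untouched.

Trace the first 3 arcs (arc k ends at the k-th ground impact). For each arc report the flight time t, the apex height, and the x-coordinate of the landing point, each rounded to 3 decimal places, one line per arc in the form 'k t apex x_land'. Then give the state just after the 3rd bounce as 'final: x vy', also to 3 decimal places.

Arc 1: start y=4.920, vy=16.980 → t=3.665, apex=19.336, x_land=20.521, impact vy=-19.665
  bounce: vy ← 0.82·19.665 = 16.125
Arc 2: start y=0.000, vy=16.125 → t=3.225, apex=13.002, x_land=38.582, impact vy=-16.125
  bounce: vy ← 0.82·16.125 = 13.223
Arc 3: start y=0.000, vy=13.223 → t=2.645, apex=8.742, x_land=53.391, impact vy=-13.223
  bounce: vy ← 0.82·13.223 = 10.843

1 3.665 19.336 20.521
2 3.225 13.002 38.582
3 2.645 8.742 53.391
final: 53.391 10.843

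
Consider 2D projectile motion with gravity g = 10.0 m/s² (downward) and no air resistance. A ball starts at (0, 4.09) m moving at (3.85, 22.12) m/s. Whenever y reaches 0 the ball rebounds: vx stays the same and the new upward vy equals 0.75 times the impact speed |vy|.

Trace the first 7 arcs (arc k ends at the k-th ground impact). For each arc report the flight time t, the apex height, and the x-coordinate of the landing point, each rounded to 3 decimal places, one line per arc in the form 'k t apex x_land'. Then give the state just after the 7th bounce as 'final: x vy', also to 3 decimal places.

Arc 1: start y=4.090, vy=22.120 → t=4.602, apex=28.555, x_land=17.717, impact vy=-23.898
  bounce: vy ← 0.75·23.898 = 17.923
Arc 2: start y=0.000, vy=17.923 → t=3.585, apex=16.062, x_land=31.518, impact vy=-17.923
  bounce: vy ← 0.75·17.923 = 13.442
Arc 3: start y=0.000, vy=13.442 → t=2.688, apex=9.035, x_land=41.868, impact vy=-13.442
  bounce: vy ← 0.75·13.442 = 10.082
Arc 4: start y=0.000, vy=10.082 → t=2.016, apex=5.082, x_land=49.631, impact vy=-10.082
  bounce: vy ← 0.75·10.082 = 7.561
Arc 5: start y=0.000, vy=7.561 → t=1.512, apex=2.859, x_land=55.453, impact vy=-7.561
  bounce: vy ← 0.75·7.561 = 5.671
Arc 6: start y=0.000, vy=5.671 → t=1.134, apex=1.608, x_land=59.820, impact vy=-5.671
  bounce: vy ← 0.75·5.671 = 4.253
Arc 7: start y=0.000, vy=4.253 → t=0.851, apex=0.905, x_land=63.095, impact vy=-4.253
  bounce: vy ← 0.75·4.253 = 3.190

1 4.602 28.555 17.717
2 3.585 16.062 31.518
3 2.688 9.035 41.868
4 2.016 5.082 49.631
5 1.512 2.859 55.453
6 1.134 1.608 59.820
7 0.851 0.905 63.095
final: 63.095 3.190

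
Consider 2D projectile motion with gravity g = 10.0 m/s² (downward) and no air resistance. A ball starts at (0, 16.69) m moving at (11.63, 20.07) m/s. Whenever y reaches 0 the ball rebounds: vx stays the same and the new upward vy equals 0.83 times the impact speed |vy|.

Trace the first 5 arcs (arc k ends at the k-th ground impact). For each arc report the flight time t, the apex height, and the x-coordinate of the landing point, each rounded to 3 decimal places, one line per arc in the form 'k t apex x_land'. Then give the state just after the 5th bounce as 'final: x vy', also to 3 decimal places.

Arc 1: start y=16.690, vy=20.070 → t=4.721, apex=36.830, x_land=54.906, impact vy=-27.140
  bounce: vy ← 0.83·27.140 = 22.527
Arc 2: start y=0.000, vy=22.527 → t=4.505, apex=25.372, x_land=107.303, impact vy=-22.527
  bounce: vy ← 0.83·22.527 = 18.697
Arc 3: start y=0.000, vy=18.697 → t=3.739, apex=17.479, x_land=150.792, impact vy=-18.697
  bounce: vy ← 0.83·18.697 = 15.519
Arc 4: start y=0.000, vy=15.519 → t=3.104, apex=12.041, x_land=186.888, impact vy=-15.519
  bounce: vy ← 0.83·15.519 = 12.880
Arc 5: start y=0.000, vy=12.880 → t=2.576, apex=8.295, x_land=216.848, impact vy=-12.880
  bounce: vy ← 0.83·12.880 = 10.691

1 4.721 36.830 54.906
2 4.505 25.372 107.303
3 3.739 17.479 150.792
4 3.104 12.041 186.888
5 2.576 8.295 216.848
final: 216.848 10.691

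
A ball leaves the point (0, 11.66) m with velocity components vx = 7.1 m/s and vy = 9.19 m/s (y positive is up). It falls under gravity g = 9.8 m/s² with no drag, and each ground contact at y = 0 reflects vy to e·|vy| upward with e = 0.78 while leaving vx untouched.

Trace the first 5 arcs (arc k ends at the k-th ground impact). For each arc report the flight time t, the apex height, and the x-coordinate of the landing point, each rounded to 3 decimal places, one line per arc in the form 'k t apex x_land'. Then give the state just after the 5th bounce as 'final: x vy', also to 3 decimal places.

Arc 1: start y=11.660, vy=9.190 → t=2.743, apex=15.969, x_land=19.475, impact vy=-17.692
  bounce: vy ← 0.78·17.692 = 13.799
Arc 2: start y=0.000, vy=13.799 → t=2.816, apex=9.716, x_land=39.471, impact vy=-13.799
  bounce: vy ← 0.78·13.799 = 10.764
Arc 3: start y=0.000, vy=10.764 → t=2.197, apex=5.911, x_land=55.067, impact vy=-10.764
  bounce: vy ← 0.78·10.764 = 8.396
Arc 4: start y=0.000, vy=8.396 → t=1.713, apex=3.596, x_land=67.232, impact vy=-8.396
  bounce: vy ← 0.78·8.396 = 6.549
Arc 5: start y=0.000, vy=6.549 → t=1.336, apex=2.188, x_land=76.720, impact vy=-6.549
  bounce: vy ← 0.78·6.549 = 5.108

1 2.743 15.969 19.475
2 2.816 9.716 39.471
3 2.197 5.911 55.067
4 1.713 3.596 67.232
5 1.336 2.188 76.720
final: 76.720 5.108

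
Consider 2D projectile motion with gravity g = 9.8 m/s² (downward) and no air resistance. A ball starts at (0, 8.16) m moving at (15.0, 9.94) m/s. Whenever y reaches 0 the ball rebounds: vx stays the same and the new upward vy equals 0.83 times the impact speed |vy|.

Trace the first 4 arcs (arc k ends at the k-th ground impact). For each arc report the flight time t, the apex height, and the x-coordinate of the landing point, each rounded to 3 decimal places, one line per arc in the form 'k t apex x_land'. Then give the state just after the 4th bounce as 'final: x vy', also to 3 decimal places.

Arc 1: start y=8.160, vy=9.940 → t=2.656, apex=13.201, x_land=39.835, impact vy=-16.085
  bounce: vy ← 0.83·16.085 = 13.351
Arc 2: start y=0.000, vy=13.351 → t=2.725, apex=9.094, x_land=80.705, impact vy=-13.351
  bounce: vy ← 0.83·13.351 = 11.081
Arc 3: start y=0.000, vy=11.081 → t=2.261, apex=6.265, x_land=114.627, impact vy=-11.081
  bounce: vy ← 0.83·11.081 = 9.197
Arc 4: start y=0.000, vy=9.197 → t=1.877, apex=4.316, x_land=142.782, impact vy=-9.197
  bounce: vy ← 0.83·9.197 = 7.634

1 2.656 13.201 39.835
2 2.725 9.094 80.705
3 2.261 6.265 114.627
4 1.877 4.316 142.782
final: 142.782 7.634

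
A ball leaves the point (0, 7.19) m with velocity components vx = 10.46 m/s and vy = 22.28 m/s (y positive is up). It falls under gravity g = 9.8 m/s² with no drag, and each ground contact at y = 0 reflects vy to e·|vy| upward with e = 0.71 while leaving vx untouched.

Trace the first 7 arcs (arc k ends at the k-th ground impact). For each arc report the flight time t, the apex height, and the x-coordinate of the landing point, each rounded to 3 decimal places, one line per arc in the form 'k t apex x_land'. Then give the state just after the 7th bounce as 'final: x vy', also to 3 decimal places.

1 4.850 32.516 50.726
2 3.658 16.392 88.988
3 2.597 8.263 116.155
4 1.844 4.165 135.443
5 1.309 2.100 149.138
6 0.930 1.058 158.861
7 0.660 0.534 165.764
final: 165.764 2.296

Arc 1: start y=7.190, vy=22.280 → t=4.850, apex=32.516, x_land=50.726, impact vy=-25.245
  bounce: vy ← 0.71·25.245 = 17.924
Arc 2: start y=0.000, vy=17.924 → t=3.658, apex=16.392, x_land=88.988, impact vy=-17.924
  bounce: vy ← 0.71·17.924 = 12.726
Arc 3: start y=0.000, vy=12.726 → t=2.597, apex=8.263, x_land=116.155, impact vy=-12.726
  bounce: vy ← 0.71·12.726 = 9.036
Arc 4: start y=0.000, vy=9.036 → t=1.844, apex=4.165, x_land=135.443, impact vy=-9.036
  bounce: vy ← 0.71·9.036 = 6.415
Arc 5: start y=0.000, vy=6.415 → t=1.309, apex=2.100, x_land=149.138, impact vy=-6.415
  bounce: vy ← 0.71·6.415 = 4.555
Arc 6: start y=0.000, vy=4.555 → t=0.930, apex=1.058, x_land=158.861, impact vy=-4.555
  bounce: vy ← 0.71·4.555 = 3.234
Arc 7: start y=0.000, vy=3.234 → t=0.660, apex=0.534, x_land=165.764, impact vy=-3.234
  bounce: vy ← 0.71·3.234 = 2.296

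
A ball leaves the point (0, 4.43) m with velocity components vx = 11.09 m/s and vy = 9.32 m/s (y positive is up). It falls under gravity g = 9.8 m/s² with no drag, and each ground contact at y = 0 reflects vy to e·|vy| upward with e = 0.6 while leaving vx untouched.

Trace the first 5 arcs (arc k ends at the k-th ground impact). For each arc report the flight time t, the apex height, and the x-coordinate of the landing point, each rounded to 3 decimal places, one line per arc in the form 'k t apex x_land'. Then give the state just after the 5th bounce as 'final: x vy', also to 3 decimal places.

1 2.296 8.862 25.461
2 1.614 3.190 43.358
3 0.968 1.148 54.096
4 0.581 0.413 60.538
5 0.349 0.149 64.404
final: 64.404 1.025

Arc 1: start y=4.430, vy=9.320 → t=2.296, apex=8.862, x_land=25.461, impact vy=-13.179
  bounce: vy ← 0.6·13.179 = 7.907
Arc 2: start y=0.000, vy=7.907 → t=1.614, apex=3.190, x_land=43.358, impact vy=-7.907
  bounce: vy ← 0.6·7.907 = 4.744
Arc 3: start y=0.000, vy=4.744 → t=0.968, apex=1.148, x_land=54.096, impact vy=-4.744
  bounce: vy ← 0.6·4.744 = 2.847
Arc 4: start y=0.000, vy=2.847 → t=0.581, apex=0.413, x_land=60.538, impact vy=-2.847
  bounce: vy ← 0.6·2.847 = 1.708
Arc 5: start y=0.000, vy=1.708 → t=0.349, apex=0.149, x_land=64.404, impact vy=-1.708
  bounce: vy ← 0.6·1.708 = 1.025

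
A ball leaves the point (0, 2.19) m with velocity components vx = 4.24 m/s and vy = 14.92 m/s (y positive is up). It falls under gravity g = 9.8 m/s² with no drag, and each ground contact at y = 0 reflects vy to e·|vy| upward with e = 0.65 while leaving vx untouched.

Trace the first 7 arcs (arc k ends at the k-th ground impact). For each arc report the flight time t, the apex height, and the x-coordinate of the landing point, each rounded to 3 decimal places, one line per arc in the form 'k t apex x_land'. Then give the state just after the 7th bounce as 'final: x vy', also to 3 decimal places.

1 3.185 13.547 13.505
2 2.162 5.724 22.670
3 1.405 2.418 28.628
4 0.913 1.022 32.500
5 0.594 0.432 35.017
6 0.386 0.182 36.653
7 0.251 0.077 37.717
final: 37.717 0.799

Arc 1: start y=2.190, vy=14.920 → t=3.185, apex=13.547, x_land=13.505, impact vy=-16.295
  bounce: vy ← 0.65·16.295 = 10.592
Arc 2: start y=0.000, vy=10.592 → t=2.162, apex=5.724, x_land=22.670, impact vy=-10.592
  bounce: vy ← 0.65·10.592 = 6.885
Arc 3: start y=0.000, vy=6.885 → t=1.405, apex=2.418, x_land=28.628, impact vy=-6.885
  bounce: vy ← 0.65·6.885 = 4.475
Arc 4: start y=0.000, vy=4.475 → t=0.913, apex=1.022, x_land=32.500, impact vy=-4.475
  bounce: vy ← 0.65·4.475 = 2.909
Arc 5: start y=0.000, vy=2.909 → t=0.594, apex=0.432, x_land=35.017, impact vy=-2.909
  bounce: vy ← 0.65·2.909 = 1.891
Arc 6: start y=0.000, vy=1.891 → t=0.386, apex=0.182, x_land=36.653, impact vy=-1.891
  bounce: vy ← 0.65·1.891 = 1.229
Arc 7: start y=0.000, vy=1.229 → t=0.251, apex=0.077, x_land=37.717, impact vy=-1.229
  bounce: vy ← 0.65·1.229 = 0.799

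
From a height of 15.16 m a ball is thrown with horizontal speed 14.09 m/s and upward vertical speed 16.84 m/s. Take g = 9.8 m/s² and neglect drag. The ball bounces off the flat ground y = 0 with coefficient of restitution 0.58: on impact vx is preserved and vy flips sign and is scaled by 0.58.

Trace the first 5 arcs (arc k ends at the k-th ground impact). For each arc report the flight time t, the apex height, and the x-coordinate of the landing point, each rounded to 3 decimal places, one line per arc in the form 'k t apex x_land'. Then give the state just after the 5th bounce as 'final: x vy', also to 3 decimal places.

Arc 1: start y=15.160, vy=16.840 → t=4.177, apex=29.629, x_land=58.859, impact vy=-24.098
  bounce: vy ← 0.58·24.098 = 13.977
Arc 2: start y=0.000, vy=13.977 → t=2.852, apex=9.967, x_land=99.050, impact vy=-13.977
  bounce: vy ← 0.58·13.977 = 8.107
Arc 3: start y=0.000, vy=8.107 → t=1.654, apex=3.353, x_land=122.361, impact vy=-8.107
  bounce: vy ← 0.58·8.107 = 4.702
Arc 4: start y=0.000, vy=4.702 → t=0.960, apex=1.128, x_land=135.881, impact vy=-4.702
  bounce: vy ← 0.58·4.702 = 2.727
Arc 5: start y=0.000, vy=2.727 → t=0.557, apex=0.379, x_land=143.722, impact vy=-2.727
  bounce: vy ← 0.58·2.727 = 1.582

1 4.177 29.629 58.859
2 2.852 9.967 99.050
3 1.654 3.353 122.361
4 0.960 1.128 135.881
5 0.557 0.379 143.722
final: 143.722 1.582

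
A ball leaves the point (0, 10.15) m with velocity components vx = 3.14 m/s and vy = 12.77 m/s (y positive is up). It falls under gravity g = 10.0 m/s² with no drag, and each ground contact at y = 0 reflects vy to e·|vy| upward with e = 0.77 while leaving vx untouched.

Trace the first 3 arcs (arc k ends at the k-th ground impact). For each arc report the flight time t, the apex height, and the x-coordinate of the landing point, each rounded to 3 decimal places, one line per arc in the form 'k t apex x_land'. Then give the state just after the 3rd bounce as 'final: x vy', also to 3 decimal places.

1 3.190 18.304 10.018
2 2.946 10.852 19.270
3 2.269 6.434 26.394
final: 26.394 8.735

Arc 1: start y=10.150, vy=12.770 → t=3.190, apex=18.304, x_land=10.018, impact vy=-19.133
  bounce: vy ← 0.77·19.133 = 14.732
Arc 2: start y=0.000, vy=14.732 → t=2.946, apex=10.852, x_land=19.270, impact vy=-14.732
  bounce: vy ← 0.77·14.732 = 11.344
Arc 3: start y=0.000, vy=11.344 → t=2.269, apex=6.434, x_land=26.394, impact vy=-11.344
  bounce: vy ← 0.77·11.344 = 8.735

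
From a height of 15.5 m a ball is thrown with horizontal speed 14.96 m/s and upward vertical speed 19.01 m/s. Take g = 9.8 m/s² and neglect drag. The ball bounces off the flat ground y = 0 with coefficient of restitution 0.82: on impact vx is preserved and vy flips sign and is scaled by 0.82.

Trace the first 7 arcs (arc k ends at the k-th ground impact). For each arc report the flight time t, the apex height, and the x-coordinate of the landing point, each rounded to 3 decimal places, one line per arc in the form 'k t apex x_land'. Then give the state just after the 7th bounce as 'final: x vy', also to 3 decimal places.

Arc 1: start y=15.500, vy=19.010 → t=4.572, apex=33.938, x_land=68.390, impact vy=-25.791
  bounce: vy ← 0.82·25.791 = 21.149
Arc 2: start y=0.000, vy=21.149 → t=4.316, apex=22.820, x_land=132.958, impact vy=-21.149
  bounce: vy ← 0.82·21.149 = 17.342
Arc 3: start y=0.000, vy=17.342 → t=3.539, apex=15.344, x_land=185.904, impact vy=-17.342
  bounce: vy ← 0.82·17.342 = 14.220
Arc 4: start y=0.000, vy=14.220 → t=2.902, apex=10.317, x_land=229.320, impact vy=-14.220
  bounce: vy ← 0.82·14.220 = 11.661
Arc 5: start y=0.000, vy=11.661 → t=2.380, apex=6.937, x_land=264.921, impact vy=-11.661
  bounce: vy ← 0.82·11.661 = 9.562
Arc 6: start y=0.000, vy=9.562 → t=1.951, apex=4.665, x_land=294.114, impact vy=-9.562
  bounce: vy ← 0.82·9.562 = 7.841
Arc 7: start y=0.000, vy=7.841 → t=1.600, apex=3.137, x_land=318.052, impact vy=-7.841
  bounce: vy ← 0.82·7.841 = 6.429

1 4.572 33.938 68.390
2 4.316 22.820 132.958
3 3.539 15.344 185.904
4 2.902 10.317 229.320
5 2.380 6.937 264.921
6 1.951 4.665 294.114
7 1.600 3.137 318.052
final: 318.052 6.429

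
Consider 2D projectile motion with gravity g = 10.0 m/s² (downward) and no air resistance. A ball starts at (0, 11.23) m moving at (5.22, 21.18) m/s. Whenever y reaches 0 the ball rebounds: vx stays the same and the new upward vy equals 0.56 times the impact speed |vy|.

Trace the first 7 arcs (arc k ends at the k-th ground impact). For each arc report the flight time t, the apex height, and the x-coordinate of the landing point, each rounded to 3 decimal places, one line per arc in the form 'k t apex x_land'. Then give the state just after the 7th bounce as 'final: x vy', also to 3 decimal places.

1 4.713 33.660 24.600
2 2.906 10.556 39.769
3 1.627 3.310 48.263
4 0.911 1.038 53.020
5 0.510 0.326 55.684
6 0.286 0.102 57.176
7 0.160 0.032 58.012
final: 58.012 0.448

Arc 1: start y=11.230, vy=21.180 → t=4.713, apex=33.660, x_land=24.600, impact vy=-25.946
  bounce: vy ← 0.56·25.946 = 14.530
Arc 2: start y=0.000, vy=14.530 → t=2.906, apex=10.556, x_land=39.769, impact vy=-14.530
  bounce: vy ← 0.56·14.530 = 8.137
Arc 3: start y=0.000, vy=8.137 → t=1.627, apex=3.310, x_land=48.263, impact vy=-8.137
  bounce: vy ← 0.56·8.137 = 4.557
Arc 4: start y=0.000, vy=4.557 → t=0.911, apex=1.038, x_land=53.020, impact vy=-4.557
  bounce: vy ← 0.56·4.557 = 2.552
Arc 5: start y=0.000, vy=2.552 → t=0.510, apex=0.326, x_land=55.684, impact vy=-2.552
  bounce: vy ← 0.56·2.552 = 1.429
Arc 6: start y=0.000, vy=1.429 → t=0.286, apex=0.102, x_land=57.176, impact vy=-1.429
  bounce: vy ← 0.56·1.429 = 0.800
Arc 7: start y=0.000, vy=0.800 → t=0.160, apex=0.032, x_land=58.012, impact vy=-0.800
  bounce: vy ← 0.56·0.800 = 0.448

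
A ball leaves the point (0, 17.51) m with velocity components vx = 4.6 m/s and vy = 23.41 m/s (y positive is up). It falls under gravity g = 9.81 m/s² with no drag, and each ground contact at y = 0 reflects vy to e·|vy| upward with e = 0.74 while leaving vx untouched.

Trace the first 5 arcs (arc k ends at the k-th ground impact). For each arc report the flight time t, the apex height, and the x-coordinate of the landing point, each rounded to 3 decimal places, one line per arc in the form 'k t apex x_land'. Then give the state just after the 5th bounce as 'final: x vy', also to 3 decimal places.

Arc 1: start y=17.510, vy=23.410 → t=5.430, apex=45.442, x_land=24.978, impact vy=-29.859
  bounce: vy ← 0.74·29.859 = 22.096
Arc 2: start y=0.000, vy=22.096 → t=4.505, apex=24.884, x_land=45.700, impact vy=-22.096
  bounce: vy ← 0.74·22.096 = 16.351
Arc 3: start y=0.000, vy=16.351 → t=3.334, apex=13.627, x_land=61.035, impact vy=-16.351
  bounce: vy ← 0.74·16.351 = 12.100
Arc 4: start y=0.000, vy=12.100 → t=2.467, apex=7.462, x_land=72.382, impact vy=-12.100
  bounce: vy ← 0.74·12.100 = 8.954
Arc 5: start y=0.000, vy=8.954 → t=1.825, apex=4.086, x_land=80.779, impact vy=-8.954
  bounce: vy ← 0.74·8.954 = 6.626

1 5.430 45.442 24.978
2 4.505 24.884 45.700
3 3.334 13.627 61.035
4 2.467 7.462 72.382
5 1.825 4.086 80.779
final: 80.779 6.626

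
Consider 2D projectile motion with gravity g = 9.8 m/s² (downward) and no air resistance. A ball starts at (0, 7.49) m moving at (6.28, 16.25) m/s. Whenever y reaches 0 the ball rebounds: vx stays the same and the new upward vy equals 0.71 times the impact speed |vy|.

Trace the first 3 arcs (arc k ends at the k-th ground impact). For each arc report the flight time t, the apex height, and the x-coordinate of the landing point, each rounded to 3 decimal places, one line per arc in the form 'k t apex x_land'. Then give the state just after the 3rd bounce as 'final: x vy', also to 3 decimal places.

1 3.727 20.963 23.403
2 2.937 10.567 41.847
3 2.085 5.327 54.943
final: 54.943 7.255

Arc 1: start y=7.490, vy=16.250 → t=3.727, apex=20.963, x_land=23.403, impact vy=-20.270
  bounce: vy ← 0.71·20.270 = 14.392
Arc 2: start y=0.000, vy=14.392 → t=2.937, apex=10.567, x_land=41.847, impact vy=-14.392
  bounce: vy ← 0.71·14.392 = 10.218
Arc 3: start y=0.000, vy=10.218 → t=2.085, apex=5.327, x_land=54.943, impact vy=-10.218
  bounce: vy ← 0.71·10.218 = 7.255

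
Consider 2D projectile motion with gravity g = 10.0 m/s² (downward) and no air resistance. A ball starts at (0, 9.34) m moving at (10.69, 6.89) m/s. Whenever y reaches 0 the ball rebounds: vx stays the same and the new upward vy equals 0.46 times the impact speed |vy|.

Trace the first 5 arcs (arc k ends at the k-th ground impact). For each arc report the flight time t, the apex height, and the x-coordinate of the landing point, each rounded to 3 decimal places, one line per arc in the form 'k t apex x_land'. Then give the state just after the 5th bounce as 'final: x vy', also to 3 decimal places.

1 2.220 11.714 23.727
2 1.408 2.479 38.781
3 0.648 0.524 45.705
4 0.298 0.111 48.890
5 0.137 0.023 50.355
final: 50.355 0.315

Arc 1: start y=9.340, vy=6.890 → t=2.220, apex=11.714, x_land=23.727, impact vy=-15.306
  bounce: vy ← 0.46·15.306 = 7.041
Arc 2: start y=0.000, vy=7.041 → t=1.408, apex=2.479, x_land=38.781, impact vy=-7.041
  bounce: vy ← 0.46·7.041 = 3.239
Arc 3: start y=0.000, vy=3.239 → t=0.648, apex=0.524, x_land=45.705, impact vy=-3.239
  bounce: vy ← 0.46·3.239 = 1.490
Arc 4: start y=0.000, vy=1.490 → t=0.298, apex=0.111, x_land=48.890, impact vy=-1.490
  bounce: vy ← 0.46·1.490 = 0.685
Arc 5: start y=0.000, vy=0.685 → t=0.137, apex=0.023, x_land=50.355, impact vy=-0.685
  bounce: vy ← 0.46·0.685 = 0.315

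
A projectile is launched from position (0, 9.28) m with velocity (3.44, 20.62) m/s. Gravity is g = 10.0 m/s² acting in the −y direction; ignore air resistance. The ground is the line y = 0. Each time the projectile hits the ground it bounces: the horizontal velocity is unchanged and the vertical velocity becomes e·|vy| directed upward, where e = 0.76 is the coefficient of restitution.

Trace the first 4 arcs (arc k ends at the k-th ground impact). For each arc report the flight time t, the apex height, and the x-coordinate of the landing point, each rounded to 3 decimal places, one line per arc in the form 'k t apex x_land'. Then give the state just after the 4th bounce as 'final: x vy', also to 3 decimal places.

1 4.533 30.539 15.595
2 3.757 17.639 28.517
3 2.855 10.189 38.338
4 2.170 5.885 45.803
final: 45.803 8.245

Arc 1: start y=9.280, vy=20.620 → t=4.533, apex=30.539, x_land=15.595, impact vy=-24.714
  bounce: vy ← 0.76·24.714 = 18.783
Arc 2: start y=0.000, vy=18.783 → t=3.757, apex=17.639, x_land=28.517, impact vy=-18.783
  bounce: vy ← 0.76·18.783 = 14.275
Arc 3: start y=0.000, vy=14.275 → t=2.855, apex=10.189, x_land=38.338, impact vy=-14.275
  bounce: vy ← 0.76·14.275 = 10.849
Arc 4: start y=0.000, vy=10.849 → t=2.170, apex=5.885, x_land=45.803, impact vy=-10.849
  bounce: vy ← 0.76·10.849 = 8.245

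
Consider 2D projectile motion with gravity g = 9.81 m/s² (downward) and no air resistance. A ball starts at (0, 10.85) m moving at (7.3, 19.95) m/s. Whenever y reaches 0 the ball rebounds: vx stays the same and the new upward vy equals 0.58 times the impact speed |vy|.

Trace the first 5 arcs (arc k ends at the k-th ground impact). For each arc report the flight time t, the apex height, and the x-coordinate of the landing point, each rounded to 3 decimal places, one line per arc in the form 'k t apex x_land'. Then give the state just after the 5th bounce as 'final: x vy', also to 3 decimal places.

1 4.553 31.136 33.238
2 2.923 10.474 54.573
3 1.695 3.523 66.947
4 0.983 1.185 74.124
5 0.570 0.399 78.286
final: 78.286 1.622

Arc 1: start y=10.850, vy=19.950 → t=4.553, apex=31.136, x_land=33.238, impact vy=-24.716
  bounce: vy ← 0.58·24.716 = 14.335
Arc 2: start y=0.000, vy=14.335 → t=2.923, apex=10.474, x_land=54.573, impact vy=-14.335
  bounce: vy ← 0.58·14.335 = 8.314
Arc 3: start y=0.000, vy=8.314 → t=1.695, apex=3.523, x_land=66.947, impact vy=-8.314
  bounce: vy ← 0.58·8.314 = 4.822
Arc 4: start y=0.000, vy=4.822 → t=0.983, apex=1.185, x_land=74.124, impact vy=-4.822
  bounce: vy ← 0.58·4.822 = 2.797
Arc 5: start y=0.000, vy=2.797 → t=0.570, apex=0.399, x_land=78.286, impact vy=-2.797
  bounce: vy ← 0.58·2.797 = 1.622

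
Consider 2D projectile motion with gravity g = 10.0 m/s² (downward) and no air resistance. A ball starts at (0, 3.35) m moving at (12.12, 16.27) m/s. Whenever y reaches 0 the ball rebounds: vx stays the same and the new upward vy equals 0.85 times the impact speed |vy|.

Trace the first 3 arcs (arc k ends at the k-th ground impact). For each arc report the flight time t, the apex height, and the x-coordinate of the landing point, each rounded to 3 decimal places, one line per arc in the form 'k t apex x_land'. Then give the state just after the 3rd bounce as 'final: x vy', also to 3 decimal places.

1 3.448 16.586 41.793
2 3.096 11.983 79.319
3 2.632 8.658 111.217
final: 111.217 11.185

Arc 1: start y=3.350, vy=16.270 → t=3.448, apex=16.586, x_land=41.793, impact vy=-18.213
  bounce: vy ← 0.85·18.213 = 15.481
Arc 2: start y=0.000, vy=15.481 → t=3.096, apex=11.983, x_land=79.319, impact vy=-15.481
  bounce: vy ← 0.85·15.481 = 13.159
Arc 3: start y=0.000, vy=13.159 → t=2.632, apex=8.658, x_land=111.217, impact vy=-13.159
  bounce: vy ← 0.85·13.159 = 11.185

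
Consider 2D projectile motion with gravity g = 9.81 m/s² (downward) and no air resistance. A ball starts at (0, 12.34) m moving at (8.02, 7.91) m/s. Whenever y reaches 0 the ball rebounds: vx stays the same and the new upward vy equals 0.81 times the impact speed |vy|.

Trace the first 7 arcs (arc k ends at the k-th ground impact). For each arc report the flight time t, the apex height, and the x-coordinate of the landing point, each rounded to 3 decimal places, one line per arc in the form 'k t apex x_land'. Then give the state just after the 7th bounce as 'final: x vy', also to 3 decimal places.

Arc 1: start y=12.340, vy=7.910 → t=2.586, apex=15.529, x_land=20.737, impact vy=-17.455
  bounce: vy ← 0.81·17.455 = 14.139
Arc 2: start y=0.000, vy=14.139 → t=2.882, apex=10.189, x_land=43.854, impact vy=-14.139
  bounce: vy ← 0.81·14.139 = 11.452
Arc 3: start y=0.000, vy=11.452 → t=2.335, apex=6.685, x_land=62.580, impact vy=-11.452
  bounce: vy ← 0.81·11.452 = 9.276
Arc 4: start y=0.000, vy=9.276 → t=1.891, apex=4.386, x_land=77.747, impact vy=-9.276
  bounce: vy ← 0.81·9.276 = 7.514
Arc 5: start y=0.000, vy=7.514 → t=1.532, apex=2.878, x_land=90.033, impact vy=-7.514
  bounce: vy ← 0.81·7.514 = 6.086
Arc 6: start y=0.000, vy=6.086 → t=1.241, apex=1.888, x_land=99.984, impact vy=-6.086
  bounce: vy ← 0.81·6.086 = 4.930
Arc 7: start y=0.000, vy=4.930 → t=1.005, apex=1.239, x_land=108.044, impact vy=-4.930
  bounce: vy ← 0.81·4.930 = 3.993

1 2.586 15.529 20.737
2 2.882 10.189 43.854
3 2.335 6.685 62.580
4 1.891 4.386 77.747
5 1.532 2.878 90.033
6 1.241 1.888 99.984
7 1.005 1.239 108.044
final: 108.044 3.993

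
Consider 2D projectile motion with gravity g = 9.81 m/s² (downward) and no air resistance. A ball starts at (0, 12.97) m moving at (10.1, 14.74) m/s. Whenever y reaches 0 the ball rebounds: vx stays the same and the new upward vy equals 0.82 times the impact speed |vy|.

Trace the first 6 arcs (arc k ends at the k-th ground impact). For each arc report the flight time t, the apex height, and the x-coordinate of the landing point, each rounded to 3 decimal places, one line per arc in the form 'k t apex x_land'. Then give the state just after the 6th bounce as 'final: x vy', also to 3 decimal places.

Arc 1: start y=12.970, vy=14.740 → t=3.717, apex=24.044, x_land=37.537, impact vy=-21.720
  bounce: vy ← 0.82·21.720 = 17.810
Arc 2: start y=0.000, vy=17.810 → t=3.631, apex=16.167, x_land=74.210, impact vy=-17.810
  bounce: vy ← 0.82·17.810 = 14.604
Arc 3: start y=0.000, vy=14.604 → t=2.977, apex=10.871, x_land=104.282, impact vy=-14.604
  bounce: vy ← 0.82·14.604 = 11.975
Arc 4: start y=0.000, vy=11.975 → t=2.441, apex=7.309, x_land=128.941, impact vy=-11.975
  bounce: vy ← 0.82·11.975 = 9.820
Arc 5: start y=0.000, vy=9.820 → t=2.002, apex=4.915, x_land=149.162, impact vy=-9.820
  bounce: vy ← 0.82·9.820 = 8.052
Arc 6: start y=0.000, vy=8.052 → t=1.642, apex=3.305, x_land=165.742, impact vy=-8.052
  bounce: vy ← 0.82·8.052 = 6.603

1 3.717 24.044 37.537
2 3.631 16.167 74.210
3 2.977 10.871 104.282
4 2.441 7.309 128.941
5 2.002 4.915 149.162
6 1.642 3.305 165.742
final: 165.742 6.603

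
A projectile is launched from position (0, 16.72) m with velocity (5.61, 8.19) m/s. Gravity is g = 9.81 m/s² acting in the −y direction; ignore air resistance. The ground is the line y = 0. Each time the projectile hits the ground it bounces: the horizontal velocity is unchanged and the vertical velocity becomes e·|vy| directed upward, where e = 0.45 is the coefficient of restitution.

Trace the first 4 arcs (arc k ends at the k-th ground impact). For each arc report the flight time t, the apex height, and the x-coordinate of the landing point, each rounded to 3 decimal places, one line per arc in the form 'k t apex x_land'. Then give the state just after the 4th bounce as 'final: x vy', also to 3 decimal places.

1 2.861 20.139 16.051
2 1.824 4.078 26.282
3 0.821 0.826 30.885
4 0.369 0.167 32.957
final: 32.957 0.815

Arc 1: start y=16.720, vy=8.190 → t=2.861, apex=20.139, x_land=16.051, impact vy=-19.878
  bounce: vy ← 0.45·19.878 = 8.945
Arc 2: start y=0.000, vy=8.945 → t=1.824, apex=4.078, x_land=26.282, impact vy=-8.945
  bounce: vy ← 0.45·8.945 = 4.025
Arc 3: start y=0.000, vy=4.025 → t=0.821, apex=0.826, x_land=30.885, impact vy=-4.025
  bounce: vy ← 0.45·4.025 = 1.811
Arc 4: start y=0.000, vy=1.811 → t=0.369, apex=0.167, x_land=32.957, impact vy=-1.811
  bounce: vy ← 0.45·1.811 = 0.815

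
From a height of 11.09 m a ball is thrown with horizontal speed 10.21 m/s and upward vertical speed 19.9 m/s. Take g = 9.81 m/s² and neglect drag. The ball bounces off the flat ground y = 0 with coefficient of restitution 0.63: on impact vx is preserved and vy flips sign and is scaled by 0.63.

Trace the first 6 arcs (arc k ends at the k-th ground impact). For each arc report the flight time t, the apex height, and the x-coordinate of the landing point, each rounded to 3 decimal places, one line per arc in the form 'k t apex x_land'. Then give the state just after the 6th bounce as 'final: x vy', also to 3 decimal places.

Arc 1: start y=11.090, vy=19.900 → t=4.554, apex=31.274, x_land=46.492, impact vy=-24.771
  bounce: vy ← 0.63·24.771 = 15.606
Arc 2: start y=0.000, vy=15.606 → t=3.182, apex=12.413, x_land=78.976, impact vy=-15.606
  bounce: vy ← 0.63·15.606 = 9.832
Arc 3: start y=0.000, vy=9.832 → t=2.004, apex=4.927, x_land=99.441, impact vy=-9.832
  bounce: vy ← 0.63·9.832 = 6.194
Arc 4: start y=0.000, vy=6.194 → t=1.263, apex=1.955, x_land=112.334, impact vy=-6.194
  bounce: vy ← 0.63·6.194 = 3.902
Arc 5: start y=0.000, vy=3.902 → t=0.796, apex=0.776, x_land=120.456, impact vy=-3.902
  bounce: vy ← 0.63·3.902 = 2.458
Arc 6: start y=0.000, vy=2.458 → t=0.501, apex=0.308, x_land=125.574, impact vy=-2.458
  bounce: vy ← 0.63·2.458 = 1.549

1 4.554 31.274 46.492
2 3.182 12.413 78.976
3 2.004 4.927 99.441
4 1.263 1.955 112.334
5 0.796 0.776 120.456
6 0.501 0.308 125.574
final: 125.574 1.549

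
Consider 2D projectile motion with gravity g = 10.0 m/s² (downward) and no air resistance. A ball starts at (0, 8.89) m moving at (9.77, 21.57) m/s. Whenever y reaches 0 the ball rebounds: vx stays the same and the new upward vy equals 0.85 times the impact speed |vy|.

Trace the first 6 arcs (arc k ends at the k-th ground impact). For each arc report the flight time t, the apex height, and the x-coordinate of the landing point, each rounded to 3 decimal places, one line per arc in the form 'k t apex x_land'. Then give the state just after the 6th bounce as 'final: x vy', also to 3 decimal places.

1 4.693 32.153 45.849
2 4.311 23.231 87.968
3 3.664 16.784 123.768
4 3.115 12.127 154.199
5 2.647 8.761 180.065
6 2.250 6.330 202.051
final: 202.051 9.564

Arc 1: start y=8.890, vy=21.570 → t=4.693, apex=32.153, x_land=45.849, impact vy=-25.359
  bounce: vy ← 0.85·25.359 = 21.555
Arc 2: start y=0.000, vy=21.555 → t=4.311, apex=23.231, x_land=87.968, impact vy=-21.555
  bounce: vy ← 0.85·21.555 = 18.322
Arc 3: start y=0.000, vy=18.322 → t=3.664, apex=16.784, x_land=123.768, impact vy=-18.322
  bounce: vy ← 0.85·18.322 = 15.573
Arc 4: start y=0.000, vy=15.573 → t=3.115, apex=12.127, x_land=154.199, impact vy=-15.573
  bounce: vy ← 0.85·15.573 = 13.237
Arc 5: start y=0.000, vy=13.237 → t=2.647, apex=8.761, x_land=180.065, impact vy=-13.237
  bounce: vy ← 0.85·13.237 = 11.252
Arc 6: start y=0.000, vy=11.252 → t=2.250, apex=6.330, x_land=202.051, impact vy=-11.252
  bounce: vy ← 0.85·11.252 = 9.564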